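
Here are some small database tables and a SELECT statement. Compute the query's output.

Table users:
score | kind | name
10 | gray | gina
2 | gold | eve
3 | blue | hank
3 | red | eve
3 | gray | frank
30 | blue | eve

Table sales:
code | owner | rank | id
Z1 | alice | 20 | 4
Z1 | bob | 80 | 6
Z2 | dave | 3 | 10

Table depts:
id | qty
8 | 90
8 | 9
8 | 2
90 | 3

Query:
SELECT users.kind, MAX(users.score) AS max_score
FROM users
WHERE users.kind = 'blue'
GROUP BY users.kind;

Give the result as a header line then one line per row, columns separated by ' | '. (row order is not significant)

== RESULT ==
users.kind | max_score
blue | 30

Derivation:
After WHERE (2 rows):
users.score | users.kind | users.name
3 | blue | hank
30 | blue | eve
After GROUP BY (1 rows):
users.kind | max_score
blue | 30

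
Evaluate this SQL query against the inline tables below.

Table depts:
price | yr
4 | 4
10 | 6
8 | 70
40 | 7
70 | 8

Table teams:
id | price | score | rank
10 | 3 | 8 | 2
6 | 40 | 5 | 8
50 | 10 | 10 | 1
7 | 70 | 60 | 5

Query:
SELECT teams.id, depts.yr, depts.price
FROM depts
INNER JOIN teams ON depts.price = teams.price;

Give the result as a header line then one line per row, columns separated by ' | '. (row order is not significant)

== RESULT ==
teams.id | depts.yr | depts.price
50 | 6 | 10
6 | 7 | 40
7 | 8 | 70

Derivation:
After JOIN teams (3 rows):
depts.price | depts.yr | teams.id | teams.price | teams.score | teams.rank
10 | 6 | 50 | 10 | 10 | 1
40 | 7 | 6 | 40 | 5 | 8
70 | 8 | 7 | 70 | 60 | 5
After SELECT (3 rows):
teams.id | depts.yr | depts.price
50 | 6 | 10
6 | 7 | 40
7 | 8 | 70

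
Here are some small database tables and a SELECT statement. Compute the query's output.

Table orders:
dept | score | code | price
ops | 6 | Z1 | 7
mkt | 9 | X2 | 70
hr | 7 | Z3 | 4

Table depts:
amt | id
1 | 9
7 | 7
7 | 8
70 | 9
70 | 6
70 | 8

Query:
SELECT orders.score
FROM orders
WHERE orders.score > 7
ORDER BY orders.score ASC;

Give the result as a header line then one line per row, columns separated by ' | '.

After WHERE (1 rows):
orders.dept | orders.score | orders.code | orders.price
mkt | 9 | X2 | 70
After SELECT (1 rows):
orders.score
9
After ORDER BY (1 rows):
orders.score
9

== RESULT ==
orders.score
9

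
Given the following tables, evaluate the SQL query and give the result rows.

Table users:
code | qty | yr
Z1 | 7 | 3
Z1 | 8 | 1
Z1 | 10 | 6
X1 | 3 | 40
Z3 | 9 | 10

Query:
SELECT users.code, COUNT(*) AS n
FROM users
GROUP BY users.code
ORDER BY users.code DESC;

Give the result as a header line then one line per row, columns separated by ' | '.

== RESULT ==
users.code | n
Z3 | 1
Z1 | 3
X1 | 1

Derivation:
After GROUP BY (3 rows):
users.code | n
Z1 | 3
X1 | 1
Z3 | 1
After ORDER BY (3 rows):
users.code | n
Z3 | 1
Z1 | 3
X1 | 1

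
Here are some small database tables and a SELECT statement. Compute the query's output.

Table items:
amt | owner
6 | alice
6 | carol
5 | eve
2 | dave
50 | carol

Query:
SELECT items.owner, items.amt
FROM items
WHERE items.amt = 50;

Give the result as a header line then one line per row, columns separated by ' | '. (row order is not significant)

== RESULT ==
items.owner | items.amt
carol | 50

Derivation:
After WHERE (1 rows):
items.amt | items.owner
50 | carol
After SELECT (1 rows):
items.owner | items.amt
carol | 50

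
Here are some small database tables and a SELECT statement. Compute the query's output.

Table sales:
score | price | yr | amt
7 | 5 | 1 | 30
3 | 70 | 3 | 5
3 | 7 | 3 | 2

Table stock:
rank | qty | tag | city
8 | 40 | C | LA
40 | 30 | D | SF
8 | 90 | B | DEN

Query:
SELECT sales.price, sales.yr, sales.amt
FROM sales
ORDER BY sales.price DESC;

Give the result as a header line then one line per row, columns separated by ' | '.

== RESULT ==
sales.price | sales.yr | sales.amt
70 | 3 | 5
7 | 3 | 2
5 | 1 | 30

Derivation:
After SELECT (3 rows):
sales.price | sales.yr | sales.amt
5 | 1 | 30
70 | 3 | 5
7 | 3 | 2
After ORDER BY (3 rows):
sales.price | sales.yr | sales.amt
70 | 3 | 5
7 | 3 | 2
5 | 1 | 30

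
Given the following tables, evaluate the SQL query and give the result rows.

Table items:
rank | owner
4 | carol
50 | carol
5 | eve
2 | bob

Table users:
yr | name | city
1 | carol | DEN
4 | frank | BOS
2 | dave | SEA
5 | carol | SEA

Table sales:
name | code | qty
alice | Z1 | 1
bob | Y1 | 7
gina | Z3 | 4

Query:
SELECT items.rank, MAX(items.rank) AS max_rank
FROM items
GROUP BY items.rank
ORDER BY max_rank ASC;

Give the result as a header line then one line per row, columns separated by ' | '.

After GROUP BY (4 rows):
items.rank | max_rank
4 | 4
50 | 50
5 | 5
2 | 2
After ORDER BY (4 rows):
items.rank | max_rank
2 | 2
4 | 4
5 | 5
50 | 50

== RESULT ==
items.rank | max_rank
2 | 2
4 | 4
5 | 5
50 | 50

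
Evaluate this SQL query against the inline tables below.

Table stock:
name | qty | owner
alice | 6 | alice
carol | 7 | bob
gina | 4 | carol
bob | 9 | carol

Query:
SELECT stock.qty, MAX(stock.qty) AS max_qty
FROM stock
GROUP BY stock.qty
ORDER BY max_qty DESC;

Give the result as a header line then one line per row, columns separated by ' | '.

After GROUP BY (4 rows):
stock.qty | max_qty
6 | 6
7 | 7
4 | 4
9 | 9
After ORDER BY (4 rows):
stock.qty | max_qty
9 | 9
7 | 7
6 | 6
4 | 4

== RESULT ==
stock.qty | max_qty
9 | 9
7 | 7
6 | 6
4 | 4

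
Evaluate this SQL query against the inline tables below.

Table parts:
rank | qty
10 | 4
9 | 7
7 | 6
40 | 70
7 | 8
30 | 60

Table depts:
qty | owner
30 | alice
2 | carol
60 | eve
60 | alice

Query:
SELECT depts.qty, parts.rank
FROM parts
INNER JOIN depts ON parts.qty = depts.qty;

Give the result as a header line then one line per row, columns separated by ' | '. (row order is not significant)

After JOIN depts (2 rows):
parts.rank | parts.qty | depts.qty | depts.owner
30 | 60 | 60 | eve
30 | 60 | 60 | alice
After SELECT (2 rows):
depts.qty | parts.rank
60 | 30
60 | 30

== RESULT ==
depts.qty | parts.rank
60 | 30
60 | 30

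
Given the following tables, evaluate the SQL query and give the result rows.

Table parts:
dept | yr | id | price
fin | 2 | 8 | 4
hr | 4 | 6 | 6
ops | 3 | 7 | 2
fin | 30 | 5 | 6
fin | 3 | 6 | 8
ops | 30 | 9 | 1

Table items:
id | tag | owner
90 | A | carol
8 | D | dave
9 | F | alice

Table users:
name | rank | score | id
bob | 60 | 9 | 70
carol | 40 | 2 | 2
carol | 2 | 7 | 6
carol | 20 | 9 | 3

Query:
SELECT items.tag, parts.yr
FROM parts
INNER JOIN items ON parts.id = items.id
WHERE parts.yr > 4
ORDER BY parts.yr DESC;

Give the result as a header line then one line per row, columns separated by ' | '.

After JOIN items (2 rows):
parts.dept | parts.yr | parts.id | parts.price | items.id | items.tag | items.owner
fin | 2 | 8 | 4 | 8 | D | dave
ops | 30 | 9 | 1 | 9 | F | alice
After WHERE (1 rows):
parts.dept | parts.yr | parts.id | parts.price | items.id | items.tag | items.owner
ops | 30 | 9 | 1 | 9 | F | alice
After SELECT (1 rows):
items.tag | parts.yr
F | 30
After ORDER BY (1 rows):
items.tag | parts.yr
F | 30

== RESULT ==
items.tag | parts.yr
F | 30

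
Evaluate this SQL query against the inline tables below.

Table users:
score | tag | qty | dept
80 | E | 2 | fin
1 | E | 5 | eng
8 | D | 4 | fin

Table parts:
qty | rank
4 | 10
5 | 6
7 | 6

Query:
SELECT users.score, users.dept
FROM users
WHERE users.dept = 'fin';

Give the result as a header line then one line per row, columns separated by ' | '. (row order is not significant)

== RESULT ==
users.score | users.dept
80 | fin
8 | fin

Derivation:
After WHERE (2 rows):
users.score | users.tag | users.qty | users.dept
80 | E | 2 | fin
8 | D | 4 | fin
After SELECT (2 rows):
users.score | users.dept
80 | fin
8 | fin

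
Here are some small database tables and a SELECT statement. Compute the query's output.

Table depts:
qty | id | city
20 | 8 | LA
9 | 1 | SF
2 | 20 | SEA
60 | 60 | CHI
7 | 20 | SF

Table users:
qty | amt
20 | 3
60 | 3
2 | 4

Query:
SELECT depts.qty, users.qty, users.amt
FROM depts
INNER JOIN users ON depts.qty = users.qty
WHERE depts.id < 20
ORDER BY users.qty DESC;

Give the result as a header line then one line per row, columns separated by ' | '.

== RESULT ==
depts.qty | users.qty | users.amt
20 | 20 | 3

Derivation:
After JOIN users (3 rows):
depts.qty | depts.id | depts.city | users.qty | users.amt
20 | 8 | LA | 20 | 3
2 | 20 | SEA | 2 | 4
60 | 60 | CHI | 60 | 3
After WHERE (1 rows):
depts.qty | depts.id | depts.city | users.qty | users.amt
20 | 8 | LA | 20 | 3
After SELECT (1 rows):
depts.qty | users.qty | users.amt
20 | 20 | 3
After ORDER BY (1 rows):
depts.qty | users.qty | users.amt
20 | 20 | 3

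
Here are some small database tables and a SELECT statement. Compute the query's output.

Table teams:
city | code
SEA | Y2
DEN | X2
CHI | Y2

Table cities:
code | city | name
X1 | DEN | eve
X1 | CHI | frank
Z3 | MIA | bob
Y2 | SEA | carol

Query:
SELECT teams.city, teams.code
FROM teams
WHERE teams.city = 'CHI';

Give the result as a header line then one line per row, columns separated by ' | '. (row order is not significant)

== RESULT ==
teams.city | teams.code
CHI | Y2

Derivation:
After WHERE (1 rows):
teams.city | teams.code
CHI | Y2
After SELECT (1 rows):
teams.city | teams.code
CHI | Y2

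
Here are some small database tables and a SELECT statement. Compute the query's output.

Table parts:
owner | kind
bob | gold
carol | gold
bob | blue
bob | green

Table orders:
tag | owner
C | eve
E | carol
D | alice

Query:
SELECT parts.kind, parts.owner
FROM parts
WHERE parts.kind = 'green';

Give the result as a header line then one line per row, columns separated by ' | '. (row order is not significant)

== RESULT ==
parts.kind | parts.owner
green | bob

Derivation:
After WHERE (1 rows):
parts.owner | parts.kind
bob | green
After SELECT (1 rows):
parts.kind | parts.owner
green | bob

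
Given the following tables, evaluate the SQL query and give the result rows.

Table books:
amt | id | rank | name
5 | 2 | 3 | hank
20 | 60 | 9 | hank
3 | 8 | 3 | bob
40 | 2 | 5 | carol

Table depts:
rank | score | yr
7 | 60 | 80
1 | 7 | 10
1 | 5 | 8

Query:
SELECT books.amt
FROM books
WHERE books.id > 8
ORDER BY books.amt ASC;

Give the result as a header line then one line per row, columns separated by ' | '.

== RESULT ==
books.amt
20

Derivation:
After WHERE (1 rows):
books.amt | books.id | books.rank | books.name
20 | 60 | 9 | hank
After SELECT (1 rows):
books.amt
20
After ORDER BY (1 rows):
books.amt
20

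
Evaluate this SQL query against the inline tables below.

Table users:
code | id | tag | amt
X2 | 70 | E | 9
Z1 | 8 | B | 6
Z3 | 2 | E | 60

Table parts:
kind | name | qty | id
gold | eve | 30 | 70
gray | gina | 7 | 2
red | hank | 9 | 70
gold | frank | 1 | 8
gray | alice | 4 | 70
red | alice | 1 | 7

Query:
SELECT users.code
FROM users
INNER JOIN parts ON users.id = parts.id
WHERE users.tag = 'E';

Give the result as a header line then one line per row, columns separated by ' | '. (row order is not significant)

After JOIN parts (5 rows):
users.code | users.id | users.tag | users.amt | parts.kind | parts.name | parts.qty | parts.id
X2 | 70 | E | 9 | gold | eve | 30 | 70
X2 | 70 | E | 9 | red | hank | 9 | 70
X2 | 70 | E | 9 | gray | alice | 4 | 70
Z1 | 8 | B | 6 | gold | frank | 1 | 8
Z3 | 2 | E | 60 | gray | gina | 7 | 2
After WHERE (4 rows):
users.code | users.id | users.tag | users.amt | parts.kind | parts.name | parts.qty | parts.id
X2 | 70 | E | 9 | gold | eve | 30 | 70
X2 | 70 | E | 9 | red | hank | 9 | 70
X2 | 70 | E | 9 | gray | alice | 4 | 70
Z3 | 2 | E | 60 | gray | gina | 7 | 2
After SELECT (4 rows):
users.code
X2
X2
X2
Z3

== RESULT ==
users.code
X2
X2
X2
Z3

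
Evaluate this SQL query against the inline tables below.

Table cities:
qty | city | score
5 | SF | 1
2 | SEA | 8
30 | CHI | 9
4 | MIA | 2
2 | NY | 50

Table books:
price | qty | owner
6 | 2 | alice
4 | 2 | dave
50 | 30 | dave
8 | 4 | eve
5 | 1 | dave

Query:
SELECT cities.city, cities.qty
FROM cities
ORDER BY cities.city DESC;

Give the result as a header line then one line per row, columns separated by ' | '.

After SELECT (5 rows):
cities.city | cities.qty
SF | 5
SEA | 2
CHI | 30
MIA | 4
NY | 2
After ORDER BY (5 rows):
cities.city | cities.qty
SF | 5
SEA | 2
NY | 2
MIA | 4
CHI | 30

== RESULT ==
cities.city | cities.qty
SF | 5
SEA | 2
NY | 2
MIA | 4
CHI | 30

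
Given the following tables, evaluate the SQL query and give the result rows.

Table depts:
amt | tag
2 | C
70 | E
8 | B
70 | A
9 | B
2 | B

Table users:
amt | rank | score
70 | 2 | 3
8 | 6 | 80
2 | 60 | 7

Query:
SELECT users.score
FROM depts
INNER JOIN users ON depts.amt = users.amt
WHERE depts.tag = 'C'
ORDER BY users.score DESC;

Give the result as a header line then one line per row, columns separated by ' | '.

== RESULT ==
users.score
7

Derivation:
After JOIN users (5 rows):
depts.amt | depts.tag | users.amt | users.rank | users.score
2 | C | 2 | 60 | 7
70 | E | 70 | 2 | 3
8 | B | 8 | 6 | 80
70 | A | 70 | 2 | 3
2 | B | 2 | 60 | 7
After WHERE (1 rows):
depts.amt | depts.tag | users.amt | users.rank | users.score
2 | C | 2 | 60 | 7
After SELECT (1 rows):
users.score
7
After ORDER BY (1 rows):
users.score
7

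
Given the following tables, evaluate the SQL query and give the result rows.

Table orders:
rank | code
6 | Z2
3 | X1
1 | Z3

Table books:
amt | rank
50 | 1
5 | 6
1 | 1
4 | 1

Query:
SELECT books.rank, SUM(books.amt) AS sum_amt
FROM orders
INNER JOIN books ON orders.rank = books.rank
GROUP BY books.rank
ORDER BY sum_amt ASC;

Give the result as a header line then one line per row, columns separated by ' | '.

After JOIN books (4 rows):
orders.rank | orders.code | books.amt | books.rank
6 | Z2 | 5 | 6
1 | Z3 | 50 | 1
1 | Z3 | 1 | 1
1 | Z3 | 4 | 1
After GROUP BY (2 rows):
books.rank | sum_amt
6 | 5
1 | 55
After ORDER BY (2 rows):
books.rank | sum_amt
6 | 5
1 | 55

== RESULT ==
books.rank | sum_amt
6 | 5
1 | 55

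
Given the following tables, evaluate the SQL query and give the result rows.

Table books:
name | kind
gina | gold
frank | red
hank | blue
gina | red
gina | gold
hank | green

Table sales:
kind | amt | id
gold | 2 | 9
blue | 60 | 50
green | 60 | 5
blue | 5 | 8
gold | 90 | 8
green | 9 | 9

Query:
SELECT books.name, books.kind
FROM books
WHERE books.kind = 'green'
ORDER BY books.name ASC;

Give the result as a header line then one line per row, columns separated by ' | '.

== RESULT ==
books.name | books.kind
hank | green

Derivation:
After WHERE (1 rows):
books.name | books.kind
hank | green
After SELECT (1 rows):
books.name | books.kind
hank | green
After ORDER BY (1 rows):
books.name | books.kind
hank | green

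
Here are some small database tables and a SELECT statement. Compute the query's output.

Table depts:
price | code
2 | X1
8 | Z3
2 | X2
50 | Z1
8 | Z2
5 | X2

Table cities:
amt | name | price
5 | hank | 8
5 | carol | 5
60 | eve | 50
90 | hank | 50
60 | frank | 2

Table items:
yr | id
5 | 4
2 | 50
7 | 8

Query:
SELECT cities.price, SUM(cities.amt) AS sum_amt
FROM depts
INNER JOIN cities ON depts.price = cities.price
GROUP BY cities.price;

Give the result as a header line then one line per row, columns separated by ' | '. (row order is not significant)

== RESULT ==
cities.price | sum_amt
2 | 120
8 | 10
50 | 150
5 | 5

Derivation:
After JOIN cities (7 rows):
depts.price | depts.code | cities.amt | cities.name | cities.price
2 | X1 | 60 | frank | 2
8 | Z3 | 5 | hank | 8
2 | X2 | 60 | frank | 2
50 | Z1 | 60 | eve | 50
50 | Z1 | 90 | hank | 50
8 | Z2 | 5 | hank | 8
5 | X2 | 5 | carol | 5
After GROUP BY (4 rows):
cities.price | sum_amt
2 | 120
8 | 10
50 | 150
5 | 5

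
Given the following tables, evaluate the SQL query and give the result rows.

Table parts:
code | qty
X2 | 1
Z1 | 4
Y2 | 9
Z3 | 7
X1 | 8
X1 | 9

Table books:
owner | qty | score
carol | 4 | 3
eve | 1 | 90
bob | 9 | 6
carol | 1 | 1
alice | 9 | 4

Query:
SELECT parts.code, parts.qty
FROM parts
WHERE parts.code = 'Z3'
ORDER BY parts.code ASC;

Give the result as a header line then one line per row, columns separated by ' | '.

After WHERE (1 rows):
parts.code | parts.qty
Z3 | 7
After SELECT (1 rows):
parts.code | parts.qty
Z3 | 7
After ORDER BY (1 rows):
parts.code | parts.qty
Z3 | 7

== RESULT ==
parts.code | parts.qty
Z3 | 7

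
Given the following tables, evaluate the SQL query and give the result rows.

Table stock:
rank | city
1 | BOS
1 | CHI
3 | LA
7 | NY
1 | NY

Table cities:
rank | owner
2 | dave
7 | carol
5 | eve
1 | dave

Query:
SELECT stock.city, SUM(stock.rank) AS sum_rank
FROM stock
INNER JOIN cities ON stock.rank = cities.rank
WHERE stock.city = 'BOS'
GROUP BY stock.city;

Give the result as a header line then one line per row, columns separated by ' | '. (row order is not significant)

== RESULT ==
stock.city | sum_rank
BOS | 1

Derivation:
After JOIN cities (4 rows):
stock.rank | stock.city | cities.rank | cities.owner
1 | BOS | 1 | dave
1 | CHI | 1 | dave
7 | NY | 7 | carol
1 | NY | 1 | dave
After WHERE (1 rows):
stock.rank | stock.city | cities.rank | cities.owner
1 | BOS | 1 | dave
After GROUP BY (1 rows):
stock.city | sum_rank
BOS | 1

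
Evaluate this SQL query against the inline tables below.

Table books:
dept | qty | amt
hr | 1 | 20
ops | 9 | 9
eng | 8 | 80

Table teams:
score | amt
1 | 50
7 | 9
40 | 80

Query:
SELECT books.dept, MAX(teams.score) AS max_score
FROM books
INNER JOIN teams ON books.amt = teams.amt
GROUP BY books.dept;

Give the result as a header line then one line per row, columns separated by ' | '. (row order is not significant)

After JOIN teams (2 rows):
books.dept | books.qty | books.amt | teams.score | teams.amt
ops | 9 | 9 | 7 | 9
eng | 8 | 80 | 40 | 80
After GROUP BY (2 rows):
books.dept | max_score
ops | 7
eng | 40

== RESULT ==
books.dept | max_score
ops | 7
eng | 40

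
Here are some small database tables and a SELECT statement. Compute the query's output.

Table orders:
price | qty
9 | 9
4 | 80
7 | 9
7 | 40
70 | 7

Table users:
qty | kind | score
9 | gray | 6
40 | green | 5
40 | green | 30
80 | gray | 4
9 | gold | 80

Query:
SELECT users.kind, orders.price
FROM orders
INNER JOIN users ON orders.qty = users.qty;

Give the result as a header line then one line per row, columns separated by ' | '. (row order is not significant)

== RESULT ==
users.kind | orders.price
gray | 9
gold | 9
gray | 4
gray | 7
gold | 7
green | 7
green | 7

Derivation:
After JOIN users (7 rows):
orders.price | orders.qty | users.qty | users.kind | users.score
9 | 9 | 9 | gray | 6
9 | 9 | 9 | gold | 80
4 | 80 | 80 | gray | 4
7 | 9 | 9 | gray | 6
7 | 9 | 9 | gold | 80
7 | 40 | 40 | green | 5
7 | 40 | 40 | green | 30
After SELECT (7 rows):
users.kind | orders.price
gray | 9
gold | 9
gray | 4
gray | 7
gold | 7
green | 7
green | 7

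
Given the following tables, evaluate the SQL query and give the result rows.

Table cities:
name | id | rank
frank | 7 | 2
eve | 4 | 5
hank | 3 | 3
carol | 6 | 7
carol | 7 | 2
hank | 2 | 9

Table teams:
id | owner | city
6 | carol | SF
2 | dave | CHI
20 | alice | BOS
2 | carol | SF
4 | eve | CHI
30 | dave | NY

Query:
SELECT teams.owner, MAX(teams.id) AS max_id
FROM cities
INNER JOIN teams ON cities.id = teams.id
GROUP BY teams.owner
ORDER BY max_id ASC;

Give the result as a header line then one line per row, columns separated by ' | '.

== RESULT ==
teams.owner | max_id
dave | 2
eve | 4
carol | 6

Derivation:
After JOIN teams (4 rows):
cities.name | cities.id | cities.rank | teams.id | teams.owner | teams.city
eve | 4 | 5 | 4 | eve | CHI
carol | 6 | 7 | 6 | carol | SF
hank | 2 | 9 | 2 | dave | CHI
hank | 2 | 9 | 2 | carol | SF
After GROUP BY (3 rows):
teams.owner | max_id
eve | 4
carol | 6
dave | 2
After ORDER BY (3 rows):
teams.owner | max_id
dave | 2
eve | 4
carol | 6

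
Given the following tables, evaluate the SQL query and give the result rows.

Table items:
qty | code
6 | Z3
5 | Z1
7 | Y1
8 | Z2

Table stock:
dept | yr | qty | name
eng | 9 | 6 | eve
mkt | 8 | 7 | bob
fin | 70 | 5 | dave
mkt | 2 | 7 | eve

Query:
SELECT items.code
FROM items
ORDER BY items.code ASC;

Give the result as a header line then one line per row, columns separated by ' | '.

== RESULT ==
items.code
Y1
Z1
Z2
Z3

Derivation:
After SELECT (4 rows):
items.code
Z3
Z1
Y1
Z2
After ORDER BY (4 rows):
items.code
Y1
Z1
Z2
Z3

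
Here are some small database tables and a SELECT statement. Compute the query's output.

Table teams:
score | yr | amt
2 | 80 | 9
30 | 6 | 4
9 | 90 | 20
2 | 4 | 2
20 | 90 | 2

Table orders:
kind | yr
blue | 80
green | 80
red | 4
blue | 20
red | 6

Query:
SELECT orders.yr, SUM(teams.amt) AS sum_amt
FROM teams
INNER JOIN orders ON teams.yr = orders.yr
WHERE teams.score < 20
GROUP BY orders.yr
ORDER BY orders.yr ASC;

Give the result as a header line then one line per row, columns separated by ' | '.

== RESULT ==
orders.yr | sum_amt
4 | 2
80 | 18

Derivation:
After JOIN orders (4 rows):
teams.score | teams.yr | teams.amt | orders.kind | orders.yr
2 | 80 | 9 | blue | 80
2 | 80 | 9 | green | 80
30 | 6 | 4 | red | 6
2 | 4 | 2 | red | 4
After WHERE (3 rows):
teams.score | teams.yr | teams.amt | orders.kind | orders.yr
2 | 80 | 9 | blue | 80
2 | 80 | 9 | green | 80
2 | 4 | 2 | red | 4
After GROUP BY (2 rows):
orders.yr | sum_amt
80 | 18
4 | 2
After ORDER BY (2 rows):
orders.yr | sum_amt
4 | 2
80 | 18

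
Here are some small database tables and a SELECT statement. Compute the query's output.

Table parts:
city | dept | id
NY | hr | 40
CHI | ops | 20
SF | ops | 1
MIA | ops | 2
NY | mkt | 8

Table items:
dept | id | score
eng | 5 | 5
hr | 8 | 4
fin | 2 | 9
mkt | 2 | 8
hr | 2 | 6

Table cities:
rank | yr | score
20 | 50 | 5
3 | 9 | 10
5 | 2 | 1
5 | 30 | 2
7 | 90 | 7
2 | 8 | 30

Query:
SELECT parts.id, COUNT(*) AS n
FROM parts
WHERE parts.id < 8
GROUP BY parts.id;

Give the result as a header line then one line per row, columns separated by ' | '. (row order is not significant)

After WHERE (2 rows):
parts.city | parts.dept | parts.id
SF | ops | 1
MIA | ops | 2
After GROUP BY (2 rows):
parts.id | n
1 | 1
2 | 1

== RESULT ==
parts.id | n
1 | 1
2 | 1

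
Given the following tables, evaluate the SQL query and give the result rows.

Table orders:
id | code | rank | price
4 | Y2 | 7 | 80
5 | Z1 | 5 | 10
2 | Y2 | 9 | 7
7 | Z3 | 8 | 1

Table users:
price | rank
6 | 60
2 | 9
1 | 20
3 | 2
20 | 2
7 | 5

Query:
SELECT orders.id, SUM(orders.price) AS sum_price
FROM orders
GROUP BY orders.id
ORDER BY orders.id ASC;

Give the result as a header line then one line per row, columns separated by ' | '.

== RESULT ==
orders.id | sum_price
2 | 7
4 | 80
5 | 10
7 | 1

Derivation:
After GROUP BY (4 rows):
orders.id | sum_price
4 | 80
5 | 10
2 | 7
7 | 1
After ORDER BY (4 rows):
orders.id | sum_price
2 | 7
4 | 80
5 | 10
7 | 1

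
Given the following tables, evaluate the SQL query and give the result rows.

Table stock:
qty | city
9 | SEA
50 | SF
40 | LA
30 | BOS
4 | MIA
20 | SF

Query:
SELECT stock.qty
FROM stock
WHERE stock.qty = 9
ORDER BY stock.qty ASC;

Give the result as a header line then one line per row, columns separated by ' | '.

== RESULT ==
stock.qty
9

Derivation:
After WHERE (1 rows):
stock.qty | stock.city
9 | SEA
After SELECT (1 rows):
stock.qty
9
After ORDER BY (1 rows):
stock.qty
9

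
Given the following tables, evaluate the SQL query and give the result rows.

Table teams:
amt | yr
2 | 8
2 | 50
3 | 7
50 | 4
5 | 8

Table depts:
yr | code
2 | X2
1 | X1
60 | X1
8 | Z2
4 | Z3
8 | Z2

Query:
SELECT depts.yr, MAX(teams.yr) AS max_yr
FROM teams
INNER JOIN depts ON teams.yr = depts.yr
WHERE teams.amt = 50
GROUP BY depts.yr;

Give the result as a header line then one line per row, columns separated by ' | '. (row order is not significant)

== RESULT ==
depts.yr | max_yr
4 | 4

Derivation:
After JOIN depts (5 rows):
teams.amt | teams.yr | depts.yr | depts.code
2 | 8 | 8 | Z2
2 | 8 | 8 | Z2
50 | 4 | 4 | Z3
5 | 8 | 8 | Z2
5 | 8 | 8 | Z2
After WHERE (1 rows):
teams.amt | teams.yr | depts.yr | depts.code
50 | 4 | 4 | Z3
After GROUP BY (1 rows):
depts.yr | max_yr
4 | 4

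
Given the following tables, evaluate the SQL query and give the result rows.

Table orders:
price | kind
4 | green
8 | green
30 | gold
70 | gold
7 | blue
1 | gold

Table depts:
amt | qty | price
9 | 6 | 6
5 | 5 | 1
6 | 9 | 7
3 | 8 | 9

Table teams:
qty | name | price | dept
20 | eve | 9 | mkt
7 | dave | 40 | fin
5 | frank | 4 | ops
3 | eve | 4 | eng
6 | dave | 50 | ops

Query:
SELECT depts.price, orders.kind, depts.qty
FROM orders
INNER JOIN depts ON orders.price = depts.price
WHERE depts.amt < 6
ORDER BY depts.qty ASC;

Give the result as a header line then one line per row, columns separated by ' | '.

After JOIN depts (2 rows):
orders.price | orders.kind | depts.amt | depts.qty | depts.price
7 | blue | 6 | 9 | 7
1 | gold | 5 | 5 | 1
After WHERE (1 rows):
orders.price | orders.kind | depts.amt | depts.qty | depts.price
1 | gold | 5 | 5 | 1
After SELECT (1 rows):
depts.price | orders.kind | depts.qty
1 | gold | 5
After ORDER BY (1 rows):
depts.price | orders.kind | depts.qty
1 | gold | 5

== RESULT ==
depts.price | orders.kind | depts.qty
1 | gold | 5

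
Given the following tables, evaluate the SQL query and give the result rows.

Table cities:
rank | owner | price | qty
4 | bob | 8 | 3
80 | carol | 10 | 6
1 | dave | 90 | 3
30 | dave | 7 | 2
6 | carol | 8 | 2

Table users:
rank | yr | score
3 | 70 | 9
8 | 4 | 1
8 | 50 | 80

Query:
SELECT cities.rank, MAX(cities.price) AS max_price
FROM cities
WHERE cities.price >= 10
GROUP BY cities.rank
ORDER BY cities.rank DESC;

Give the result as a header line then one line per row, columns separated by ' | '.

After WHERE (2 rows):
cities.rank | cities.owner | cities.price | cities.qty
80 | carol | 10 | 6
1 | dave | 90 | 3
After GROUP BY (2 rows):
cities.rank | max_price
80 | 10
1 | 90
After ORDER BY (2 rows):
cities.rank | max_price
80 | 10
1 | 90

== RESULT ==
cities.rank | max_price
80 | 10
1 | 90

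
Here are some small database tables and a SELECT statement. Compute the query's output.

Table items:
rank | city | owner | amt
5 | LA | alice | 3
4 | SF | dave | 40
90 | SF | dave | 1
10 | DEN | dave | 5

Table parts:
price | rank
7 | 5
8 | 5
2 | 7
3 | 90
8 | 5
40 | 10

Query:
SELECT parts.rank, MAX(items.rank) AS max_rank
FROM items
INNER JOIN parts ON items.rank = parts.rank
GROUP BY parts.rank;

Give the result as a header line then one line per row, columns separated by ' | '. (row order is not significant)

After JOIN parts (5 rows):
items.rank | items.city | items.owner | items.amt | parts.price | parts.rank
5 | LA | alice | 3 | 7 | 5
5 | LA | alice | 3 | 8 | 5
5 | LA | alice | 3 | 8 | 5
90 | SF | dave | 1 | 3 | 90
10 | DEN | dave | 5 | 40 | 10
After GROUP BY (3 rows):
parts.rank | max_rank
5 | 5
90 | 90
10 | 10

== RESULT ==
parts.rank | max_rank
5 | 5
90 | 90
10 | 10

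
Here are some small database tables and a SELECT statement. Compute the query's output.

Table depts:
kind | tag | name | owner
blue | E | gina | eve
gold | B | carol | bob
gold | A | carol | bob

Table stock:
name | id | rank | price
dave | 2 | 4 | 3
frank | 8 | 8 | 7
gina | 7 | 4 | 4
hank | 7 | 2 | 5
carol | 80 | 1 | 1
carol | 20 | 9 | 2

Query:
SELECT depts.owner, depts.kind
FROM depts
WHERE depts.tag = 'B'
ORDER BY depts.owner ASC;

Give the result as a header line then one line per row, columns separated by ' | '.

After WHERE (1 rows):
depts.kind | depts.tag | depts.name | depts.owner
gold | B | carol | bob
After SELECT (1 rows):
depts.owner | depts.kind
bob | gold
After ORDER BY (1 rows):
depts.owner | depts.kind
bob | gold

== RESULT ==
depts.owner | depts.kind
bob | gold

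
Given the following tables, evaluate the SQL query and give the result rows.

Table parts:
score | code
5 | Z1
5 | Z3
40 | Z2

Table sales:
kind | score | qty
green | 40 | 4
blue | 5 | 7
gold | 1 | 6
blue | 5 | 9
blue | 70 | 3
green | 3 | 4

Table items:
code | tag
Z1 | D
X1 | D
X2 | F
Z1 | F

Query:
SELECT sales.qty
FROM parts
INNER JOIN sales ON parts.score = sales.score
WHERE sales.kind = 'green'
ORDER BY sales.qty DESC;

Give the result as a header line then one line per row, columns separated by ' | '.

After JOIN sales (5 rows):
parts.score | parts.code | sales.kind | sales.score | sales.qty
5 | Z1 | blue | 5 | 7
5 | Z1 | blue | 5 | 9
5 | Z3 | blue | 5 | 7
5 | Z3 | blue | 5 | 9
40 | Z2 | green | 40 | 4
After WHERE (1 rows):
parts.score | parts.code | sales.kind | sales.score | sales.qty
40 | Z2 | green | 40 | 4
After SELECT (1 rows):
sales.qty
4
After ORDER BY (1 rows):
sales.qty
4

== RESULT ==
sales.qty
4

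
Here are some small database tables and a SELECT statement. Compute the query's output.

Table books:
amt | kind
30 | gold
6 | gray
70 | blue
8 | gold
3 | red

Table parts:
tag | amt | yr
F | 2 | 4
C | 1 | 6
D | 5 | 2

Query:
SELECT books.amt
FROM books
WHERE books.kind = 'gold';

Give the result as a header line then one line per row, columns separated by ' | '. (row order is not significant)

== RESULT ==
books.amt
30
8

Derivation:
After WHERE (2 rows):
books.amt | books.kind
30 | gold
8 | gold
After SELECT (2 rows):
books.amt
30
8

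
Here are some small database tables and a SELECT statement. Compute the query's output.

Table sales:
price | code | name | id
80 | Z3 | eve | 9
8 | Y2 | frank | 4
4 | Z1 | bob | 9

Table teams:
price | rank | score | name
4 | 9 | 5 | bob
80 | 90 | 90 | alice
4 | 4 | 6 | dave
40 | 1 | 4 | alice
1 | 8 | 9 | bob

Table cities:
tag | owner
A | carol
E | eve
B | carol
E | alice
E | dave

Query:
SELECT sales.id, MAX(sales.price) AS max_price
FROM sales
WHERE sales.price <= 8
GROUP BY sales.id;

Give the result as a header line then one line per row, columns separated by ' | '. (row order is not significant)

After WHERE (2 rows):
sales.price | sales.code | sales.name | sales.id
8 | Y2 | frank | 4
4 | Z1 | bob | 9
After GROUP BY (2 rows):
sales.id | max_price
4 | 8
9 | 4

== RESULT ==
sales.id | max_price
4 | 8
9 | 4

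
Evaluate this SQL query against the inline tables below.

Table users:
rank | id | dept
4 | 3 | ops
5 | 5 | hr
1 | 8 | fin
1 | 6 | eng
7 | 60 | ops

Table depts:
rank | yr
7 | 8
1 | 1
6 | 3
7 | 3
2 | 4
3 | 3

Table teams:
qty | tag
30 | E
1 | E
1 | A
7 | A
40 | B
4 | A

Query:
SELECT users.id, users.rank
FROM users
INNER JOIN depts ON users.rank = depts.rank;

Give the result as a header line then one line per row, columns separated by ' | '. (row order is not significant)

After JOIN depts (4 rows):
users.rank | users.id | users.dept | depts.rank | depts.yr
1 | 8 | fin | 1 | 1
1 | 6 | eng | 1 | 1
7 | 60 | ops | 7 | 8
7 | 60 | ops | 7 | 3
After SELECT (4 rows):
users.id | users.rank
8 | 1
6 | 1
60 | 7
60 | 7

== RESULT ==
users.id | users.rank
8 | 1
6 | 1
60 | 7
60 | 7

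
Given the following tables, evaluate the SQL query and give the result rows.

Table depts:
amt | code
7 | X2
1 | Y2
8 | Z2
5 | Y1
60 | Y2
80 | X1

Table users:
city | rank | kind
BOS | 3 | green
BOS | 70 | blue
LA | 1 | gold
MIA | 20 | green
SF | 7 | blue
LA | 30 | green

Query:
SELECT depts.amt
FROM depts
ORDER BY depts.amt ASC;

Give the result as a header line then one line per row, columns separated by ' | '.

After SELECT (6 rows):
depts.amt
7
1
8
5
60
80
After ORDER BY (6 rows):
depts.amt
1
5
7
8
60
80

== RESULT ==
depts.amt
1
5
7
8
60
80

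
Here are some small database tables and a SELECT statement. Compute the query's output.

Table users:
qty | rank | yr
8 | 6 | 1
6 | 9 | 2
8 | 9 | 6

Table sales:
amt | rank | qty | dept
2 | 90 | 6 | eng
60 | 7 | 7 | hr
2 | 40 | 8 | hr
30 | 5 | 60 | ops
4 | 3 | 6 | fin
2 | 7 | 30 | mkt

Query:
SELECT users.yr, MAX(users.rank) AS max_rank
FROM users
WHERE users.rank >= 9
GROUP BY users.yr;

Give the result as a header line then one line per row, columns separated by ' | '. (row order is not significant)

After WHERE (2 rows):
users.qty | users.rank | users.yr
6 | 9 | 2
8 | 9 | 6
After GROUP BY (2 rows):
users.yr | max_rank
2 | 9
6 | 9

== RESULT ==
users.yr | max_rank
2 | 9
6 | 9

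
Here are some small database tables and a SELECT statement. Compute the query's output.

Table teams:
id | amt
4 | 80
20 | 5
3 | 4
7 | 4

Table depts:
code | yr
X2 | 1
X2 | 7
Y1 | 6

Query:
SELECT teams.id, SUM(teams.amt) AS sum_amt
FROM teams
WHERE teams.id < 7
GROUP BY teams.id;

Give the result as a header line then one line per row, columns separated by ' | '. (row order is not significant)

== RESULT ==
teams.id | sum_amt
4 | 80
3 | 4

Derivation:
After WHERE (2 rows):
teams.id | teams.amt
4 | 80
3 | 4
After GROUP BY (2 rows):
teams.id | sum_amt
4 | 80
3 | 4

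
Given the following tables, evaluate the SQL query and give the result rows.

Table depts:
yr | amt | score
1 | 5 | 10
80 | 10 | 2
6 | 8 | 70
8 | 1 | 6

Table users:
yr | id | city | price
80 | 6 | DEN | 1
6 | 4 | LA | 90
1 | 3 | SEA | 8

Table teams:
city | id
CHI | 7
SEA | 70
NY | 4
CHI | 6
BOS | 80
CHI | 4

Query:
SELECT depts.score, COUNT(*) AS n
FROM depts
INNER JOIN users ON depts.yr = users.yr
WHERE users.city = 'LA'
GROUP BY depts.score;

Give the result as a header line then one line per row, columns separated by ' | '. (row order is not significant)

== RESULT ==
depts.score | n
70 | 1

Derivation:
After JOIN users (3 rows):
depts.yr | depts.amt | depts.score | users.yr | users.id | users.city | users.price
1 | 5 | 10 | 1 | 3 | SEA | 8
80 | 10 | 2 | 80 | 6 | DEN | 1
6 | 8 | 70 | 6 | 4 | LA | 90
After WHERE (1 rows):
depts.yr | depts.amt | depts.score | users.yr | users.id | users.city | users.price
6 | 8 | 70 | 6 | 4 | LA | 90
After GROUP BY (1 rows):
depts.score | n
70 | 1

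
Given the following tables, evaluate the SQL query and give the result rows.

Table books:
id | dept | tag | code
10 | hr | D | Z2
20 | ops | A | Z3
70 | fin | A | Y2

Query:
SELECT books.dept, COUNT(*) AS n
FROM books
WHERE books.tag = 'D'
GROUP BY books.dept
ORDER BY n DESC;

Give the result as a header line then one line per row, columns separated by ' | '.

After WHERE (1 rows):
books.id | books.dept | books.tag | books.code
10 | hr | D | Z2
After GROUP BY (1 rows):
books.dept | n
hr | 1
After ORDER BY (1 rows):
books.dept | n
hr | 1

== RESULT ==
books.dept | n
hr | 1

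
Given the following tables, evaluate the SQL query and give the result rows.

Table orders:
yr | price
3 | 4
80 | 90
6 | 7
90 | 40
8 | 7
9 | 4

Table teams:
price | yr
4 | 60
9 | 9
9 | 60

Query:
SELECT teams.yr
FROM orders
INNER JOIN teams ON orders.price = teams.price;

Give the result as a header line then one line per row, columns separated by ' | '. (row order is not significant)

== RESULT ==
teams.yr
60
60

Derivation:
After JOIN teams (2 rows):
orders.yr | orders.price | teams.price | teams.yr
3 | 4 | 4 | 60
9 | 4 | 4 | 60
After SELECT (2 rows):
teams.yr
60
60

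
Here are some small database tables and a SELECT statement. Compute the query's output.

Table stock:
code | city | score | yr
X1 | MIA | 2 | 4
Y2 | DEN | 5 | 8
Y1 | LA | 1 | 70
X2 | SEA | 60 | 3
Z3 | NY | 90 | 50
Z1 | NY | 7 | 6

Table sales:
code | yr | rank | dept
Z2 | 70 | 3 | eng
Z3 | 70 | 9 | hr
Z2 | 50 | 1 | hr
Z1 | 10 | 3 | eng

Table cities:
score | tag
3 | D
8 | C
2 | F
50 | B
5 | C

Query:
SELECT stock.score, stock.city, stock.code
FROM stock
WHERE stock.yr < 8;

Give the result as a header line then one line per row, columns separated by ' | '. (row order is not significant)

After WHERE (3 rows):
stock.code | stock.city | stock.score | stock.yr
X1 | MIA | 2 | 4
X2 | SEA | 60 | 3
Z1 | NY | 7 | 6
After SELECT (3 rows):
stock.score | stock.city | stock.code
2 | MIA | X1
60 | SEA | X2
7 | NY | Z1

== RESULT ==
stock.score | stock.city | stock.code
2 | MIA | X1
60 | SEA | X2
7 | NY | Z1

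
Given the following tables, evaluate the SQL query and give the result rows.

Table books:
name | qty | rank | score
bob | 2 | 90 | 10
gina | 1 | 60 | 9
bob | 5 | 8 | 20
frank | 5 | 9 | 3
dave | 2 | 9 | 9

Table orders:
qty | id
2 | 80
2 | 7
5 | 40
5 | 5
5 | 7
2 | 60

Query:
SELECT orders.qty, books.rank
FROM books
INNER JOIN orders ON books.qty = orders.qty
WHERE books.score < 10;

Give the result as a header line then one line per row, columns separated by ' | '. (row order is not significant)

After JOIN orders (12 rows):
books.name | books.qty | books.rank | books.score | orders.qty | orders.id
bob | 2 | 90 | 10 | 2 | 80
bob | 2 | 90 | 10 | 2 | 7
bob | 2 | 90 | 10 | 2 | 60
bob | 5 | 8 | 20 | 5 | 40
bob | 5 | 8 | 20 | 5 | 5
bob | 5 | 8 | 20 | 5 | 7
frank | 5 | 9 | 3 | 5 | 40
frank | 5 | 9 | 3 | 5 | 5
frank | 5 | 9 | 3 | 5 | 7
dave | 2 | 9 | 9 | 2 | 80
dave | 2 | 9 | 9 | 2 | 7
dave | 2 | 9 | 9 | 2 | 60
After WHERE (6 rows):
books.name | books.qty | books.rank | books.score | orders.qty | orders.id
frank | 5 | 9 | 3 | 5 | 40
frank | 5 | 9 | 3 | 5 | 5
frank | 5 | 9 | 3 | 5 | 7
dave | 2 | 9 | 9 | 2 | 80
dave | 2 | 9 | 9 | 2 | 7
dave | 2 | 9 | 9 | 2 | 60
After SELECT (6 rows):
orders.qty | books.rank
5 | 9
5 | 9
5 | 9
2 | 9
2 | 9
2 | 9

== RESULT ==
orders.qty | books.rank
5 | 9
5 | 9
5 | 9
2 | 9
2 | 9
2 | 9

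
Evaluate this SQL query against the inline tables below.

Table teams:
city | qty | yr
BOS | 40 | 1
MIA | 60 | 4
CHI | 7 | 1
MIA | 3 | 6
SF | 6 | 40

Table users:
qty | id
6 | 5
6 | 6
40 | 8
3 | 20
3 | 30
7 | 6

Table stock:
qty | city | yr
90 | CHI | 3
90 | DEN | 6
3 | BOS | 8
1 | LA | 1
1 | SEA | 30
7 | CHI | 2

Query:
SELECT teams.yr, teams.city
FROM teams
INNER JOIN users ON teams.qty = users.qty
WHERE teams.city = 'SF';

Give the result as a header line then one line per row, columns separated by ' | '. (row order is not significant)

After JOIN users (6 rows):
teams.city | teams.qty | teams.yr | users.qty | users.id
BOS | 40 | 1 | 40 | 8
CHI | 7 | 1 | 7 | 6
MIA | 3 | 6 | 3 | 20
MIA | 3 | 6 | 3 | 30
SF | 6 | 40 | 6 | 5
SF | 6 | 40 | 6 | 6
After WHERE (2 rows):
teams.city | teams.qty | teams.yr | users.qty | users.id
SF | 6 | 40 | 6 | 5
SF | 6 | 40 | 6 | 6
After SELECT (2 rows):
teams.yr | teams.city
40 | SF
40 | SF

== RESULT ==
teams.yr | teams.city
40 | SF
40 | SF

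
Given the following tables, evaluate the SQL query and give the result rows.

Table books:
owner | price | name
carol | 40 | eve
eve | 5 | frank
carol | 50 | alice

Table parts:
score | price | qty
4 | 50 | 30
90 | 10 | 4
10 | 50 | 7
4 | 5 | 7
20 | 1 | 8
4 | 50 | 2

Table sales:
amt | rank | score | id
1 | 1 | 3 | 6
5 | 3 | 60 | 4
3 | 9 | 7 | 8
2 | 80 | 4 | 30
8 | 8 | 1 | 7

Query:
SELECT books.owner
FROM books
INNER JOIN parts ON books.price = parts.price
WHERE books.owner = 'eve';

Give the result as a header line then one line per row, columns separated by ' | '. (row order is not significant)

== RESULT ==
books.owner
eve

Derivation:
After JOIN parts (4 rows):
books.owner | books.price | books.name | parts.score | parts.price | parts.qty
eve | 5 | frank | 4 | 5 | 7
carol | 50 | alice | 4 | 50 | 30
carol | 50 | alice | 10 | 50 | 7
carol | 50 | alice | 4 | 50 | 2
After WHERE (1 rows):
books.owner | books.price | books.name | parts.score | parts.price | parts.qty
eve | 5 | frank | 4 | 5 | 7
After SELECT (1 rows):
books.owner
eve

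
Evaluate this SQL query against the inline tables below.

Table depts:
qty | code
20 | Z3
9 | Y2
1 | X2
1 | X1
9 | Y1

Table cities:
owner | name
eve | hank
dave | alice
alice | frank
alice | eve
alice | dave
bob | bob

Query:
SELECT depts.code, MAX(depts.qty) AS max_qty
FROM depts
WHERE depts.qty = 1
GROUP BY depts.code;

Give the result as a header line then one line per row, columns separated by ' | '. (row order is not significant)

== RESULT ==
depts.code | max_qty
X2 | 1
X1 | 1

Derivation:
After WHERE (2 rows):
depts.qty | depts.code
1 | X2
1 | X1
After GROUP BY (2 rows):
depts.code | max_qty
X2 | 1
X1 | 1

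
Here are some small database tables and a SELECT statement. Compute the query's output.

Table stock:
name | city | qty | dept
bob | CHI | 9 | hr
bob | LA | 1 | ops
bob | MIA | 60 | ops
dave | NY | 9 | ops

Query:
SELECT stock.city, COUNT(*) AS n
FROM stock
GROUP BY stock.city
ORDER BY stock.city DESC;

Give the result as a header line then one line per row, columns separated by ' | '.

After GROUP BY (4 rows):
stock.city | n
CHI | 1
LA | 1
MIA | 1
NY | 1
After ORDER BY (4 rows):
stock.city | n
NY | 1
MIA | 1
LA | 1
CHI | 1

== RESULT ==
stock.city | n
NY | 1
MIA | 1
LA | 1
CHI | 1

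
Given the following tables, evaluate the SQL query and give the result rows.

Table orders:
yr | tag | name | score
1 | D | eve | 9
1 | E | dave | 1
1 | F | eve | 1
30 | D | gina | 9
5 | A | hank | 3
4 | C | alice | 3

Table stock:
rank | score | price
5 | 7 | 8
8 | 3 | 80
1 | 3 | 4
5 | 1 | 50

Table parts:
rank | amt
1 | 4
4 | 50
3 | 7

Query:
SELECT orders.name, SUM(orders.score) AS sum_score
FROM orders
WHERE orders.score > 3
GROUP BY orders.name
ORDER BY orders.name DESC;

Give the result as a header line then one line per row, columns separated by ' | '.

== RESULT ==
orders.name | sum_score
gina | 9
eve | 9

Derivation:
After WHERE (2 rows):
orders.yr | orders.tag | orders.name | orders.score
1 | D | eve | 9
30 | D | gina | 9
After GROUP BY (2 rows):
orders.name | sum_score
eve | 9
gina | 9
After ORDER BY (2 rows):
orders.name | sum_score
gina | 9
eve | 9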